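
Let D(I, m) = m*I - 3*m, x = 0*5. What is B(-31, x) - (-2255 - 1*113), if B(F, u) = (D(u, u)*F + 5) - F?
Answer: 2404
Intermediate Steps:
x = 0
D(I, m) = -3*m + I*m (D(I, m) = I*m - 3*m = -3*m + I*m)
B(F, u) = 5 - F + F*u*(-3 + u) (B(F, u) = ((u*(-3 + u))*F + 5) - F = (F*u*(-3 + u) + 5) - F = (5 + F*u*(-3 + u)) - F = 5 - F + F*u*(-3 + u))
B(-31, x) - (-2255 - 1*113) = (5 - 1*(-31) - 31*0*(-3 + 0)) - (-2255 - 1*113) = (5 + 31 - 31*0*(-3)) - (-2255 - 113) = (5 + 31 + 0) - 1*(-2368) = 36 + 2368 = 2404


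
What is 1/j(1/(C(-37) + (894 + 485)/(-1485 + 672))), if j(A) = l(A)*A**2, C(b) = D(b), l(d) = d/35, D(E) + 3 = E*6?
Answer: -219115109980426240/537367797 ≈ -4.0776e+8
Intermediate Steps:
D(E) = -3 + 6*E (D(E) = -3 + E*6 = -3 + 6*E)
l(d) = d/35 (l(d) = d*(1/35) = d/35)
C(b) = -3 + 6*b
j(A) = A**3/35 (j(A) = (A/35)*A**2 = A**3/35)
1/j(1/(C(-37) + (894 + 485)/(-1485 + 672))) = 1/((1/((-3 + 6*(-37)) + (894 + 485)/(-1485 + 672)))**3/35) = 1/((1/((-3 - 222) + 1379/(-813)))**3/35) = 1/((1/(-225 + 1379*(-1/813)))**3/35) = 1/((1/(-225 - 1379/813))**3/35) = 1/((1/(-184304/813))**3/35) = 1/((-813/184304)**3/35) = 1/((1/35)*(-537367797/6260431713726464)) = 1/(-537367797/219115109980426240) = -219115109980426240/537367797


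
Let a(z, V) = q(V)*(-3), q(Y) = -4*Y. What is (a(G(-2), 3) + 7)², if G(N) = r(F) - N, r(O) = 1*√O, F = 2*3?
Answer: 1849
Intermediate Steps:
F = 6
r(O) = √O
G(N) = √6 - N
a(z, V) = 12*V (a(z, V) = -4*V*(-3) = 12*V)
(a(G(-2), 3) + 7)² = (12*3 + 7)² = (36 + 7)² = 43² = 1849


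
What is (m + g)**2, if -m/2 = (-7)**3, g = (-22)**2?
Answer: 1368900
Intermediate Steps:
g = 484
m = 686 (m = -2*(-7)**3 = -2*(-343) = 686)
(m + g)**2 = (686 + 484)**2 = 1170**2 = 1368900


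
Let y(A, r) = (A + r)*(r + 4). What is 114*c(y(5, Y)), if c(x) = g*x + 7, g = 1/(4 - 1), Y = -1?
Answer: 1254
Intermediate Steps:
g = 1/3 ≈ 0.33333
y(A, r) = (4 + r)*(A + r) (y(A, r) = (A + r)*(4 + r) = (4 + r)*(A + r))
c(x) = 7 + x/3 (c(x) = x/3 + 7 = 7 + x/3)
114*c(y(5, Y)) = 114*(7 + ((-1)**2 + 4*5 + 4*(-1) + 5*(-1))/3) = 114*(7 + (1 + 20 - 4 - 5)/3) = 114*(7 + (1/3)*12) = 114*(7 + 4) = 114*11 = 1254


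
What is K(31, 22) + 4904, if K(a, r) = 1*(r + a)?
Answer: 4957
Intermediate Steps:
K(a, r) = a + r (K(a, r) = 1*(a + r) = a + r)
K(31, 22) + 4904 = (31 + 22) + 4904 = 53 + 4904 = 4957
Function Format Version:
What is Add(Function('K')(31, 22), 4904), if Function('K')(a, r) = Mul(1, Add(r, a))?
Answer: 4957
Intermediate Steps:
Function('K')(a, r) = Add(a, r) (Function('K')(a, r) = Mul(1, Add(a, r)) = Add(a, r))
Add(Function('K')(31, 22), 4904) = Add(Add(31, 22), 4904) = Add(53, 4904) = 4957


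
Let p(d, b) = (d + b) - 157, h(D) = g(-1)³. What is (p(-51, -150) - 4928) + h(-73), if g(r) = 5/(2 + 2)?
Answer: -338179/64 ≈ -5284.0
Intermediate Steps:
g(r) = 5/4
h(D) = 125/64 (h(D) = (5/4)³ = 125/64)
p(d, b) = -157 + b + d (p(d, b) = (b + d) - 157 = -157 + b + d)
(p(-51, -150) - 4928) + h(-73) = ((-157 - 150 - 51) - 4928) + 125/64 = (-358 - 4928) + 125/64 = -5286 + 125/64 = -338179/64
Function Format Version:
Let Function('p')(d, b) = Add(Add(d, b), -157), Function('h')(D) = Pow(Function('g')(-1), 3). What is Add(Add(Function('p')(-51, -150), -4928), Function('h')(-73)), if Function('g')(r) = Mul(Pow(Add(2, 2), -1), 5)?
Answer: Rational(-338179, 64) ≈ -5284.0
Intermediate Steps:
Function('g')(r) = Rational(5, 4) (Function('g')(r) = Mul(Pow(4, -1), 5) = Mul(Rational(1, 4), 5) = Rational(5, 4))
Function('h')(D) = Rational(125, 64) (Function('h')(D) = Pow(Rational(5, 4), 3) = Rational(125, 64))
Function('p')(d, b) = Add(-157, b, d) (Function('p')(d, b) = Add(Add(b, d), -157) = Add(-157, b, d))
Add(Add(Function('p')(-51, -150), -4928), Function('h')(-73)) = Add(Add(Add(-157, -150, -51), -4928), Rational(125, 64)) = Add(Add(-358, -4928), Rational(125, 64)) = Add(-5286, Rational(125, 64)) = Rational(-338179, 64)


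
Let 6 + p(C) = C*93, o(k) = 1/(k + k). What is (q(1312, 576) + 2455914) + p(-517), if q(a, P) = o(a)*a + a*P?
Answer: 6327079/2 ≈ 3.1635e+6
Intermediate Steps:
o(k) = 1/(2*k)
p(C) = -6 + 93*C (p(C) = -6 + C*93 = -6 + 93*C)
q(a, P) = 1/2 + P*a (q(a, P) = (1/(2*a))*a + a*P = 1/2 + P*a)
(q(1312, 576) + 2455914) + p(-517) = ((1/2 + 576*1312) + 2455914) + (-6 + 93*(-517)) = ((1/2 + 755712) + 2455914) + (-6 - 48081) = (1511425/2 + 2455914) - 48087 = 6423253/2 - 48087 = 6327079/2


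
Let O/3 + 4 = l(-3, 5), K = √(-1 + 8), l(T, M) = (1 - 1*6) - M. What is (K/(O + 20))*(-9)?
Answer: 9*√7/22 ≈ 1.0824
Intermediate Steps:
l(T, M) = -5 - M (l(T, M) = (1 - 6) - M = -5 - M)
K = √7 ≈ 2.6458
O = -42 (O = -12 + 3*(-5 - 1*5) = -12 + 3*(-5 - 5) = -12 + 3*(-10) = -12 - 30 = -42)
(K/(O + 20))*(-9) = (√7/(-42 + 20))*(-9) = (√7/(-22))*(-9) = -√7/22*(-9) = 9*√7/22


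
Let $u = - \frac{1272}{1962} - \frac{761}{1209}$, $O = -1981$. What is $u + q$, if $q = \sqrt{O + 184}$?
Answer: $- \frac{168385}{131781} + i \sqrt{1797} \approx -1.2778 + 42.391 i$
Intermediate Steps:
$u = - \frac{168385}{131781}$ ($u = \left(-1272\right) \frac{1}{1962} - \frac{761}{1209} = - \frac{212}{327} - \frac{761}{1209} = - \frac{168385}{131781} \approx -1.2778$)
$q = i \sqrt{1797}$ ($q = \sqrt{-1981 + 184} = \sqrt{-1797} = i \sqrt{1797} \approx 42.391 i$)
$u + q = - \frac{168385}{131781} + i \sqrt{1797}$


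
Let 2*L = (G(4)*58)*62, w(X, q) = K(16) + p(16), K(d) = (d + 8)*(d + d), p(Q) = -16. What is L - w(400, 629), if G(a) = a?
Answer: 6440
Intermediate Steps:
K(d) = 2*d*(8 + d) (K(d) = (8 + d)*(2*d) = 2*d*(8 + d))
w(X, q) = 752 (w(X, q) = 2*16*(8 + 16) - 16 = 2*16*24 - 16 = 768 - 16 = 752)
L = 7192 (L = ((4*58)*62)/2 = (232*62)/2 = (½)*14384 = 7192)
L - w(400, 629) = 7192 - 1*752 = 7192 - 752 = 6440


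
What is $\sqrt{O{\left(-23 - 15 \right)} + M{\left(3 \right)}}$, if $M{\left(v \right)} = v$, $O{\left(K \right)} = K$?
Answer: $i \sqrt{35} \approx 5.9161 i$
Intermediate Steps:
$\sqrt{O{\left(-23 - 15 \right)} + M{\left(3 \right)}} = \sqrt{\left(-23 - 15\right) + 3} = \sqrt{-38 + 3} = \sqrt{-35} = i \sqrt{35}$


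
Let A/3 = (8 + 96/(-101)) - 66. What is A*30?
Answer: -535860/101 ≈ -5305.5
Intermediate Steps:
A = -17862/101 (A = 3*((8 + 96/(-101)) - 66) = 3*((8 + 96*(-1/101)) - 66) = 3*((8 - 96/101) - 66) = 3*(712/101 - 66) = 3*(-5954/101) = -17862/101 ≈ -176.85)
A*30 = -17862/101*30 = -535860/101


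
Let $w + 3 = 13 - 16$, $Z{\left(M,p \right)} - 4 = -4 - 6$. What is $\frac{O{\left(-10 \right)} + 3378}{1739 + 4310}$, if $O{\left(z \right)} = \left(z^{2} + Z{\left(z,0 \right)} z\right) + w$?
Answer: $\frac{3532}{6049} \approx 0.5839$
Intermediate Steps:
$Z{\left(M,p \right)} = -6$ ($Z{\left(M,p \right)} = 4 - 10 = -6$)
$w = -6$ ($w = -3 + \left(13 - 16\right) = -3 - 3 = -6$)
$O{\left(z \right)} = -6 + z^{2} - 6 z$ ($O{\left(z \right)} = \left(z^{2} - 6 z\right) - 6 = -6 + z^{2} - 6 z$)
$\frac{O{\left(-10 \right)} + 3378}{1739 + 4310} = \frac{\left(-6 + \left(-10\right)^{2} - -60\right) + 3378}{1739 + 4310} = \frac{\left(-6 + 100 + 60\right) + 3378}{6049} = \left(154 + 3378\right) \frac{1}{6049} = 3532 \cdot \frac{1}{6049} = \frac{3532}{6049}$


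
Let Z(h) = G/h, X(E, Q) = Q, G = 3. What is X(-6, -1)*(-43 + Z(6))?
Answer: 85/2 ≈ 42.500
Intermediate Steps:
Z(h) = 3/h
X(-6, -1)*(-43 + Z(6)) = -(-43 + 3/6) = -(-43 + 3*(1/6)) = -(-43 + 1/2) = -1*(-85/2) = 85/2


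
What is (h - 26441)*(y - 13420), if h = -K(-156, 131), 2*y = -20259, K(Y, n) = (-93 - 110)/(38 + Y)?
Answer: 146960230859/236 ≈ 6.2271e+8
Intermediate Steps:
K(Y, n) = -203/(38 + Y)
y = -20259/2 (y = (½)*(-20259) = -20259/2 ≈ -10130.)
h = -203/118 (h = -(-203)/(38 - 156) = -(-203)/(-118) = -(-203)*(-1)/118 = -1*203/118 = -203/118 ≈ -1.7203)
(h - 26441)*(y - 13420) = (-203/118 - 26441)*(-20259/2 - 13420) = -3120241/118*(-47099/2) = 146960230859/236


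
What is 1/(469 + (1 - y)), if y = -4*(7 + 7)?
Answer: 1/526 ≈ 0.0019011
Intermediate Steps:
y = -56 (y = -4*14 = -56)
1/(469 + (1 - y)) = 1/(469 + (1 - 1*(-56))) = 1/(469 + (1 + 56)) = 1/(469 + 57) = 1/526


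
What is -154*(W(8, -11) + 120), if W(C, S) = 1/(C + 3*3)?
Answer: -314314/17 ≈ -18489.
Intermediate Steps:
W(C, S) = 1/(9 + C) (W(C, S) = 1/(C + 9) = 1/(9 + C))
-154*(W(8, -11) + 120) = -154*(1/(9 + 8) + 120) = -154*(1/17 + 120) = -154*2041/17 = -314314/17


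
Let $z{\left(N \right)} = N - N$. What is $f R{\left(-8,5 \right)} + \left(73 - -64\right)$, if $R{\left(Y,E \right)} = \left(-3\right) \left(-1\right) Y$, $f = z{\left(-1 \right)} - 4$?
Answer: $233$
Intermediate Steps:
$z{\left(N \right)} = 0$
$f = -4$ ($f = 0 - 4 = -4$)
$R{\left(Y,E \right)} = 3 Y$
$f R{\left(-8,5 \right)} + \left(73 - -64\right) = - 4 \cdot 3 \left(-8\right) + \left(73 - -64\right) = \left(-4\right) \left(-24\right) + \left(73 + 64\right) = 96 + 137 = 233$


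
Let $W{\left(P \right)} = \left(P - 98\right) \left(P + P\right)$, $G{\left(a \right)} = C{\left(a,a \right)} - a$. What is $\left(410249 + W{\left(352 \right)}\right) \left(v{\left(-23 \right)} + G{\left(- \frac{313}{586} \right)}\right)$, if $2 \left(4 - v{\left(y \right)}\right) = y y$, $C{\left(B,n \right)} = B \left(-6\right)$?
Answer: $- \frac{44315949015}{293} \approx -1.5125 \cdot 10^{8}$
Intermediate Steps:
$C{\left(B,n \right)} = - 6 B$
$G{\left(a \right)} = - 7 a$ ($G{\left(a \right)} = - 6 a - a = - 7 a$)
$v{\left(y \right)} = 4 - \frac{y^{2}}{2}$ ($v{\left(y \right)} = 4 - \frac{y y}{2} = 4 - \frac{y^{2}}{2}$)
$W{\left(P \right)} = 2 P \left(-98 + P\right)$ ($W{\left(P \right)} = \left(-98 + P\right) 2 P = 2 P \left(-98 + P\right)$)
$\left(410249 + W{\left(352 \right)}\right) \left(v{\left(-23 \right)} + G{\left(- \frac{313}{586} \right)}\right) = \left(410249 + 2 \cdot 352 \left(-98 + 352\right)\right) \left(\left(4 - \frac{\left(-23\right)^{2}}{2}\right) - 7 \left(- \frac{313}{586}\right)\right) = \left(410249 + 2 \cdot 352 \cdot 254\right) \left(\left(4 - \frac{529}{2}\right) - 7 \left(\left(-313\right) \frac{1}{586}\right)\right) = \left(410249 + 178816\right) \left(\left(4 - \frac{529}{2}\right) - - \frac{2191}{586}\right) = 589065 \left(- \frac{521}{2} + \frac{2191}{586}\right) = 589065 \left(- \frac{75231}{293}\right) = - \frac{44315949015}{293}$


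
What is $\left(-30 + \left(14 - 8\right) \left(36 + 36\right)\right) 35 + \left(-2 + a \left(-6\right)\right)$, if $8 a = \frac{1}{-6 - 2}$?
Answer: $\frac{450179}{32} \approx 14068.0$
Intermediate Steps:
$a = - \frac{1}{64}$ ($a = \frac{1}{8 \left(-6 - 2\right)} = \frac{1}{8 \left(-8\right)} = \frac{1}{8} \left(- \frac{1}{8}\right) = - \frac{1}{64} \approx -0.015625$)
$\left(-30 + \left(14 - 8\right) \left(36 + 36\right)\right) 35 + \left(-2 + a \left(-6\right)\right) = \left(-30 + \left(14 - 8\right) \left(36 + 36\right)\right) 35 - \frac{61}{32} = \left(-30 + 6 \cdot 72\right) 35 + \left(-2 + \frac{3}{32}\right) = \left(-30 + 432\right) 35 - \frac{61}{32} = 402 \cdot 35 - \frac{61}{32} = 14070 - \frac{61}{32} = \frac{450179}{32}$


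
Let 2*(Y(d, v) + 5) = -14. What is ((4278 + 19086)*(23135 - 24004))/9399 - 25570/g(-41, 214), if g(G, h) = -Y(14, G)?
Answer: -80662037/18798 ≈ -4291.0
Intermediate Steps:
Y(d, v) = -12 (Y(d, v) = -5 + (1/2)*(-14) = -5 - 7 = -12)
g(G, h) = 12 (g(G, h) = -1*(-12) = 12)
((4278 + 19086)*(23135 - 24004))/9399 - 25570/g(-41, 214) = ((4278 + 19086)*(23135 - 24004))/9399 - 25570/12 = (23364*(-869))*(1/9399) - 25570*1/12 = -20303316*1/9399 - 12785/6 = -6767772/3133 - 12785/6 = -80662037/18798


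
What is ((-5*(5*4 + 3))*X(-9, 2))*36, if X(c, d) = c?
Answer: 37260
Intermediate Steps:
((-5*(5*4 + 3))*X(-9, 2))*36 = (-5*(5*4 + 3)*(-9))*36 = (-5*(20 + 3)*(-9))*36 = (-5*23*(-9))*36 = -115*(-9)*36 = 1035*36 = 37260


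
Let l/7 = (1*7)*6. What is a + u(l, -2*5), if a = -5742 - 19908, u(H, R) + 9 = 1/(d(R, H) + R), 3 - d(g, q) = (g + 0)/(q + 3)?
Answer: -53088768/2069 ≈ -25659.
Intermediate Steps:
d(g, q) = 3 - g/(3 + q) (d(g, q) = 3 - (g + 0)/(q + 3) = 3 - g/(3 + q))
l = 294 (l = 7*((1*7)*6) = 7*(7*6) = 7*42 = 294)
u(H, R) = -9 + 1/(R + (9 - R + 3*H)/(3 + H)) (u(H, R) = -9 + 1/((9 - R + 3*H)/(3 + H) + R) = -9 + 1/(R + (9 - R + 3*H)/(3 + H)))
a = -25650
a + u(l, -2*5) = -25650 + (-78 - 26*294 - (-36)*5 - 9*294*(-2*5))/(9 + 2*(-2*5) + 3*294 + 294*(-2*5)) = -25650 + (-78 - 7644 - 18*(-10) - 9*294*(-10))/(9 + 2*(-10) + 882 + 294*(-10)) = -25650 + (-78 - 7644 + 180 + 26460)/(9 - 20 + 882 - 2940) = -25650 + 18918/(-2069) = -25650 - 1/2069*18918 = -25650 - 18918/2069 = -53088768/2069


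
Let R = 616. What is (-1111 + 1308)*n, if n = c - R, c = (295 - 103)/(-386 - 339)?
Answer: -88018024/725 ≈ -1.2140e+5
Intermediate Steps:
c = -192/725 (c = 192/(-725) = 192*(-1/725) = -192/725 ≈ -0.26483)
n = -446792/725 (n = -192/725 - 1*616 = -192/725 - 616 = -446792/725 ≈ -616.26)
(-1111 + 1308)*n = (-1111 + 1308)*(-446792/725) = 197*(-446792/725) = -88018024/725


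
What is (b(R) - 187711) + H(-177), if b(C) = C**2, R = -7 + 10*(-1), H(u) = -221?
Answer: -187643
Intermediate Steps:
R = -17 (R = -7 - 10 = -17)
(b(R) - 187711) + H(-177) = ((-17)**2 - 187711) - 221 = (289 - 187711) - 221 = -187422 - 221 = -187643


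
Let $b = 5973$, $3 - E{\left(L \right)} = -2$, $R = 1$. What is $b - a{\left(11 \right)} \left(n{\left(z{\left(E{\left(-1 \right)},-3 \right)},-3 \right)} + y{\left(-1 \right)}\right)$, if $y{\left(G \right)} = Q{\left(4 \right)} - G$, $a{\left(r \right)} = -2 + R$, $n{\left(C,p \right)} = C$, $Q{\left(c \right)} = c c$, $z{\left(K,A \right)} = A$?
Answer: $5987$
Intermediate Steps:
$E{\left(L \right)} = 5$ ($E{\left(L \right)} = 3 - -2 = 3 + 2 = 5$)
$Q{\left(c \right)} = c^{2}$
$a{\left(r \right)} = -1$ ($a{\left(r \right)} = -2 + 1 = -1$)
$y{\left(G \right)} = 16 - G$ ($y{\left(G \right)} = 4^{2} - G = 16 - G$)
$b - a{\left(11 \right)} \left(n{\left(z{\left(E{\left(-1 \right)},-3 \right)},-3 \right)} + y{\left(-1 \right)}\right) = 5973 - - (-3 + \left(16 - -1\right)) = 5973 - - (-3 + \left(16 + 1\right)) = 5973 - - (-3 + 17) = 5973 - \left(-1\right) 14 = 5973 - -14 = 5973 + 14 = 5987$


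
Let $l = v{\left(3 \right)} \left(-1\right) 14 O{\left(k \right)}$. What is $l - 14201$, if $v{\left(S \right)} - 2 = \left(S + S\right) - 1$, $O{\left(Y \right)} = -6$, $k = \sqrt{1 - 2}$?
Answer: $-13613$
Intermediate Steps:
$k = i$ ($k = \sqrt{-1} = i \approx 1.0 i$)
$v{\left(S \right)} = 1 + 2 S$ ($v{\left(S \right)} = 2 + \left(\left(S + S\right) - 1\right) = 2 + \left(2 S - 1\right) = 2 + \left(-1 + 2 S\right) = 1 + 2 S$)
$l = 588$ ($l = \left(1 + 2 \cdot 3\right) \left(-1\right) 14 \left(-6\right) = \left(1 + 6\right) \left(-1\right) 14 \left(-6\right) = 7 \left(-1\right) 14 \left(-6\right) = \left(-7\right) 14 \left(-6\right) = \left(-98\right) \left(-6\right) = 588$)
$l - 14201 = 588 - 14201 = -13613$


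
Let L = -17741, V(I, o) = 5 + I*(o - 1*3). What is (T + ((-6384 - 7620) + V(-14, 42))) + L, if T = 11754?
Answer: -20532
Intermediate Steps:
V(I, o) = 5 + I*(-3 + o) (V(I, o) = 5 + I*(o - 3) = 5 + I*(-3 + o))
(T + ((-6384 - 7620) + V(-14, 42))) + L = (11754 + ((-6384 - 7620) + (5 - 3*(-14) - 14*42))) - 17741 = (11754 + (-14004 + (5 + 42 - 588))) - 17741 = (11754 + (-14004 - 541)) - 17741 = (11754 - 14545) - 17741 = -2791 - 17741 = -20532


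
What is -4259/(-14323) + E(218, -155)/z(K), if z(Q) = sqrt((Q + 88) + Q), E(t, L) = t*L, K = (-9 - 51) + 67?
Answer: 4259/14323 - 16895*sqrt(102)/51 ≈ -3345.4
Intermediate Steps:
K = 7 (K = -60 + 67 = 7)
E(t, L) = L*t
z(Q) = sqrt(88 + 2*Q) (z(Q) = sqrt((88 + Q) + Q) = sqrt(88 + 2*Q))
-4259/(-14323) + E(218, -155)/z(K) = -4259/(-14323) + (-155*218)/(sqrt(88 + 2*7)) = -4259*(-1/14323) - 33790/sqrt(88 + 14) = 4259/14323 - 33790*sqrt(102)/102 = 4259/14323 - 16895*sqrt(102)/51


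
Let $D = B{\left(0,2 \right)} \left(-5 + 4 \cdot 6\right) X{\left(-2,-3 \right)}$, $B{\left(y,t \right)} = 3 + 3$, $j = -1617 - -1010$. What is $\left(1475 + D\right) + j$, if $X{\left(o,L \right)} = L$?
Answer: $526$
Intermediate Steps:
$j = -607$ ($j = -1617 + 1010 = -607$)
$B{\left(y,t \right)} = 6$
$D = -342$ ($D = 6 \left(-5 + 4 \cdot 6\right) \left(-3\right) = 6 \left(-5 + 24\right) \left(-3\right) = 6 \cdot 19 \left(-3\right) = 114 \left(-3\right) = -342$)
$\left(1475 + D\right) + j = \left(1475 - 342\right) - 607 = 1133 - 607 = 526$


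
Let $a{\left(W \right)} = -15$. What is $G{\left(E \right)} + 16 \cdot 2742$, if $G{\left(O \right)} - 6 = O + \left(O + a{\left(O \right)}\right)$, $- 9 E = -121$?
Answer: $\frac{395009}{9} \approx 43890.0$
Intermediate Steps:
$E = \frac{121}{9}$ ($E = \left(- \frac{1}{9}\right) \left(-121\right) = \frac{121}{9} \approx 13.444$)
$G{\left(O \right)} = -9 + 2 O$ ($G{\left(O \right)} = 6 + \left(O + \left(O - 15\right)\right) = 6 + \left(O + \left(-15 + O\right)\right) = 6 + \left(-15 + 2 O\right) = -9 + 2 O$)
$G{\left(E \right)} + 16 \cdot 2742 = \left(-9 + 2 \cdot \frac{121}{9}\right) + 16 \cdot 2742 = \left(-9 + \frac{242}{9}\right) + 43872 = \frac{161}{9} + 43872 = \frac{395009}{9}$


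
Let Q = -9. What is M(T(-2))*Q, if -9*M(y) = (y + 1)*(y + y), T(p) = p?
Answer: 4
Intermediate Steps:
M(y) = -2*y*(1 + y)/9 (M(y) = -(y + 1)*(y + y)/9 = -(1 + y)*2*y/9 = -2*y*(1 + y)/9)
M(T(-2))*Q = -2/9*(-2)*(1 - 2)*(-9) = -2/9*(-2)*(-1)*(-9) = -4/9*(-9) = 4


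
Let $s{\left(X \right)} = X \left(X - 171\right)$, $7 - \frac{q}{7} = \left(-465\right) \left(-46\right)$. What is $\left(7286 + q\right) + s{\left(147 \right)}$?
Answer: $-145923$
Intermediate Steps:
$q = -149681$ ($q = 49 - 7 \left(\left(-465\right) \left(-46\right)\right) = 49 - 149730 = -149681$)
$s{\left(X \right)} = X \left(-171 + X\right)$
$\left(7286 + q\right) + s{\left(147 \right)} = \left(7286 - 149681\right) + 147 \left(-171 + 147\right) = -142395 + 147 \left(-24\right) = -142395 - 3528 = -145923$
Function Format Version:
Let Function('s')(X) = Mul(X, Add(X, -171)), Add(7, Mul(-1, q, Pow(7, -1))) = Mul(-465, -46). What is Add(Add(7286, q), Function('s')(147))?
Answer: -145923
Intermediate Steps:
q = -149681 (q = Add(49, Mul(-7, Mul(-465, -46))) = Add(49, Mul(-7, 21390)) = Add(49, -149730) = -149681)
Function('s')(X) = Mul(X, Add(-171, X))
Add(Add(7286, q), Function('s')(147)) = Add(Add(7286, -149681), Mul(147, Add(-171, 147))) = Add(-142395, Mul(147, -24)) = Add(-142395, -3528) = -145923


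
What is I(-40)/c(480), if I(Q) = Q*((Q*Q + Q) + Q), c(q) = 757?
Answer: -60800/757 ≈ -80.317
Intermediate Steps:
I(Q) = Q*(Q² + 2*Q) (I(Q) = Q*((Q² + Q) + Q) = Q*((Q + Q²) + Q) = Q*(Q² + 2*Q))
I(-40)/c(480) = ((-40)²*(2 - 40))/757 = (1600*(-38))*(1/757) = -60800*1/757 = -60800/757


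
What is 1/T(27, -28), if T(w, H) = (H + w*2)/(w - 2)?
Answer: 25/26 ≈ 0.96154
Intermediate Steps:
T(w, H) = (H + 2*w)/(-2 + w)
1/T(27, -28) = 1/((-28 + 2*27)/(-2 + 27)) = 1/((-28 + 54)/25) = 1/((1/25)*26) = 1/(26/25) = 25/26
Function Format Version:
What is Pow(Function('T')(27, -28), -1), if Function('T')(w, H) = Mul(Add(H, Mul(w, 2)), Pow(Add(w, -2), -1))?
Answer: Rational(25, 26) ≈ 0.96154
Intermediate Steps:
Function('T')(w, H) = Mul(Pow(Add(-2, w), -1), Add(H, Mul(2, w))) (Function('T')(w, H) = Mul(Add(H, Mul(2, w)), Pow(Add(-2, w), -1)) = Mul(Pow(Add(-2, w), -1), Add(H, Mul(2, w))))
Pow(Function('T')(27, -28), -1) = Pow(Mul(Pow(Add(-2, 27), -1), Add(-28, Mul(2, 27))), -1) = Pow(Mul(Pow(25, -1), Add(-28, 54)), -1) = Pow(Mul(Rational(1, 25), 26), -1) = Pow(Rational(26, 25), -1) = Rational(25, 26)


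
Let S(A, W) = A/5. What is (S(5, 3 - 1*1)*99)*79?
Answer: 7821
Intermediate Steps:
S(A, W) = A/5 (S(A, W) = A*(⅕) = A/5)
(S(5, 3 - 1*1)*99)*79 = (((⅕)*5)*99)*79 = (1*99)*79 = 99*79 = 7821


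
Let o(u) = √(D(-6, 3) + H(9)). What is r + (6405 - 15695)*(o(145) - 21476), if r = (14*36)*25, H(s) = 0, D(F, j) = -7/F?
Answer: 199524640 - 4645*√42/3 ≈ 1.9951e+8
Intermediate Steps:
o(u) = √42/6 (o(u) = √(-7/(-6) + 0) = √(-7*(-⅙) + 0) = √(7/6 + 0) = √(7/6) = √42/6)
r = 12600 (r = 504*25 = 12600)
r + (6405 - 15695)*(o(145) - 21476) = 12600 + (6405 - 15695)*(√42/6 - 21476) = 12600 - 9290*(-21476 + √42/6) = 12600 + (199512040 - 4645*√42/3) = 199524640 - 4645*√42/3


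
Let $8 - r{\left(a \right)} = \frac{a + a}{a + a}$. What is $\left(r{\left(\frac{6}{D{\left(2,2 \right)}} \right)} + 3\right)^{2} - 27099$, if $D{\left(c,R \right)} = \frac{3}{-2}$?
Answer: $-26999$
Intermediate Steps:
$D{\left(c,R \right)} = - \frac{3}{2}$ ($D{\left(c,R \right)} = 3 \left(- \frac{1}{2}\right) = - \frac{3}{2}$)
$r{\left(a \right)} = 7$ ($r{\left(a \right)} = 8 - \frac{a + a}{a + a} = 8 - \frac{2 a}{2 a} = 8 - 2 a \frac{1}{2 a} = 8 - 1 = 7$)
$\left(r{\left(\frac{6}{D{\left(2,2 \right)}} \right)} + 3\right)^{2} - 27099 = \left(7 + 3\right)^{2} - 27099 = 10^{2} - 27099 = 100 - 27099 = -26999$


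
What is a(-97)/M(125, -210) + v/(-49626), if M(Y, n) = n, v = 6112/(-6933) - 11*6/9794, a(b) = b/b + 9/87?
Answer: -8955241227677/1710120124221390 ≈ -0.0052366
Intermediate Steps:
a(b) = 32/29 (a(b) = 1 + 9*(1/87) = 1 + 3/29 = 32/29)
v = -30159253/33950901 (v = 6112*(-1/6933) - 66*1/9794 = -6112/6933 - 33/4897 = -30159253/33950901 ≈ -0.88832)
a(-97)/M(125, -210) + v/(-49626) = (32/29)/(-210) - 30159253/33950901/(-49626) = (32/29)*(-1/210) - 30159253/33950901*(-1/49626) = -16/3045 + 30159253/1684847413026 = -8955241227677/1710120124221390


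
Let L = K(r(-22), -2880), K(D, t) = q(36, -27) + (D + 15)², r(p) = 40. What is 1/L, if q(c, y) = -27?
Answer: 1/2998 ≈ 0.00033356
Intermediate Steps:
K(D, t) = -27 + (15 + D)² (K(D, t) = -27 + (D + 15)² = -27 + (15 + D)²)
L = 2998 (L = -27 + (15 + 40)² = -27 + 55² = -27 + 3025 = 2998)
1/L = 1/2998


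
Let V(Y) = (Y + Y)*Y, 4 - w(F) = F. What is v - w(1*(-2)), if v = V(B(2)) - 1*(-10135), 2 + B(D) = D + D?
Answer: 10137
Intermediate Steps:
w(F) = 4 - F
B(D) = -2 + 2*D (B(D) = -2 + (D + D) = -2 + 2*D)
V(Y) = 2*Y**2 (V(Y) = (2*Y)*Y = 2*Y**2)
v = 10143 (v = 2*(-2 + 2*2)**2 - 1*(-10135) = 2*(-2 + 4)**2 + 10135 = 2*2**2 + 10135 = 2*4 + 10135 = 8 + 10135 = 10143)
v - w(1*(-2)) = 10143 - (4 - (-2)) = 10143 - (4 - 1*(-2)) = 10143 - (4 + 2) = 10143 - 1*6 = 10143 - 6 = 10137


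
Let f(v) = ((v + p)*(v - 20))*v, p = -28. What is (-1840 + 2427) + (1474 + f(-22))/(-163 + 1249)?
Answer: 296378/543 ≈ 545.82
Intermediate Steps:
f(v) = v*(-28 + v)*(-20 + v) (f(v) = ((v - 28)*(v - 20))*v = ((-28 + v)*(-20 + v))*v = v*(-28 + v)*(-20 + v))
(-1840 + 2427) + (1474 + f(-22))/(-163 + 1249) = (-1840 + 2427) + (1474 - 22*(560 + (-22)² - 48*(-22)))/(-163 + 1249) = 587 + (1474 - 22*(560 + 484 + 1056))/1086 = 587 + (1474 - 22*2100)*(1/1086) = 587 + (1474 - 46200)*(1/1086) = 587 - 44726*1/1086 = 587 - 22363/543 = 296378/543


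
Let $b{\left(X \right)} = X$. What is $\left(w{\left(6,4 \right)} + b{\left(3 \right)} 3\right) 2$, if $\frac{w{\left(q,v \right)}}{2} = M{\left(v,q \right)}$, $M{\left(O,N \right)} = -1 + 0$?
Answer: $14$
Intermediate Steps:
$M{\left(O,N \right)} = -1$
$w{\left(q,v \right)} = -2$ ($w{\left(q,v \right)} = 2 \left(-1\right) = -2$)
$\left(w{\left(6,4 \right)} + b{\left(3 \right)} 3\right) 2 = \left(-2 + 3 \cdot 3\right) 2 = \left(-2 + 9\right) 2 = 7 \cdot 2 = 14$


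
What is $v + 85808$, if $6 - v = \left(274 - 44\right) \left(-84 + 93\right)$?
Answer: $83744$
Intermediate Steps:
$v = -2064$ ($v = 6 - \left(274 - 44\right) \left(-84 + 93\right) = 6 - 230 \cdot 9 = 6 - 2070 = -2064$)
$v + 85808 = -2064 + 85808 = 83744$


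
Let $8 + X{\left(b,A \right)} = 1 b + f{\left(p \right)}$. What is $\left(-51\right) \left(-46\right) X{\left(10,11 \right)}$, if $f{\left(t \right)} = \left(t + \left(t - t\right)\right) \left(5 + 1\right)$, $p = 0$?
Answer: $4692$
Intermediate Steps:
$f{\left(t \right)} = 6 t$ ($f{\left(t \right)} = \left(t + 0\right) 6 = t 6 = 6 t$)
$X{\left(b,A \right)} = -8 + b$ ($X{\left(b,A \right)} = -8 + \left(1 b + 6 \cdot 0\right) = -8 + \left(b + 0\right) = -8 + b$)
$\left(-51\right) \left(-46\right) X{\left(10,11 \right)} = \left(-51\right) \left(-46\right) \left(-8 + 10\right) = 2346 \cdot 2 = 4692$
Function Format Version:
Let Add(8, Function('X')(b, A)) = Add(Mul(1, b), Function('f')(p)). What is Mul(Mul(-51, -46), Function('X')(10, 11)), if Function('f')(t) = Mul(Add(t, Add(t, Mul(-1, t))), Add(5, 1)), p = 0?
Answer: 4692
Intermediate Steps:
Function('f')(t) = Mul(6, t) (Function('f')(t) = Mul(Add(t, 0), 6) = Mul(t, 6) = Mul(6, t))
Function('X')(b, A) = Add(-8, b) (Function('X')(b, A) = Add(-8, Add(Mul(1, b), Mul(6, 0))) = Add(-8, Add(b, 0)) = Add(-8, b))
Mul(Mul(-51, -46), Function('X')(10, 11)) = Mul(Mul(-51, -46), Add(-8, 10)) = Mul(2346, 2) = 4692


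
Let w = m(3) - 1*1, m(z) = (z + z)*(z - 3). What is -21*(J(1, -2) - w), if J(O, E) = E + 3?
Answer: -42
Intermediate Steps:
J(O, E) = 3 + E
m(z) = 2*z*(-3 + z) (m(z) = (2*z)*(-3 + z) = 2*z*(-3 + z))
w = -1 (w = 2*3*(-3 + 3) - 1*1 = 2*3*0 - 1 = 0 - 1 = -1)
-21*(J(1, -2) - w) = -21*((3 - 2) - 1*(-1)) = -21*(1 + 1) = -21*2 = -42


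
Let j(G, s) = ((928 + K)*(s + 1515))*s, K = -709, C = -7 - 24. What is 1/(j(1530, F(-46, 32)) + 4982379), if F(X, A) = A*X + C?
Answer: 1/1032495 ≈ 9.6853e-7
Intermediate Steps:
C = -31
F(X, A) = -31 + A*X (F(X, A) = A*X - 31 = -31 + A*X)
j(G, s) = s*(331785 + 219*s) (j(G, s) = ((928 - 709)*(s + 1515))*s = (219*(1515 + s))*s = (331785 + 219*s)*s = s*(331785 + 219*s))
1/(j(1530, F(-46, 32)) + 4982379) = 1/(219*(-31 + 32*(-46))*(1515 + (-31 + 32*(-46))) + 4982379) = 1/(219*(-31 - 1472)*(1515 + (-31 - 1472)) + 4982379) = 1/(219*(-1503)*(1515 - 1503) + 4982379) = 1/(219*(-1503)*12 + 4982379) = 1/(-3949884 + 4982379) = 1/1032495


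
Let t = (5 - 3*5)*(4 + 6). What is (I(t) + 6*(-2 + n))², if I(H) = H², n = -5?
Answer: 99161764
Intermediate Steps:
t = -100 (t = (5 - 15)*10 = -10*10 = -100)
(I(t) + 6*(-2 + n))² = ((-100)² + 6*(-2 - 5))² = (10000 + 6*(-7))² = (10000 - 42)² = 9958² = 99161764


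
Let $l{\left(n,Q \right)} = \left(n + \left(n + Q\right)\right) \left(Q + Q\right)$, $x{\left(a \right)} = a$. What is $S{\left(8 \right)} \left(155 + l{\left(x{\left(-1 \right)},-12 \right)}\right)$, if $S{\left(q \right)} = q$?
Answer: $3928$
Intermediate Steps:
$l{\left(n,Q \right)} = 2 Q \left(Q + 2 n\right)$ ($l{\left(n,Q \right)} = \left(n + \left(Q + n\right)\right) 2 Q = \left(Q + 2 n\right) 2 Q = 2 Q \left(Q + 2 n\right)$)
$S{\left(8 \right)} \left(155 + l{\left(x{\left(-1 \right)},-12 \right)}\right) = 8 \left(155 + 2 \left(-12\right) \left(-12 + 2 \left(-1\right)\right)\right) = 8 \left(155 + 2 \left(-12\right) \left(-12 - 2\right)\right) = 8 \left(155 + 2 \left(-12\right) \left(-14\right)\right) = 8 \left(155 + 336\right) = 8 \cdot 491 = 3928$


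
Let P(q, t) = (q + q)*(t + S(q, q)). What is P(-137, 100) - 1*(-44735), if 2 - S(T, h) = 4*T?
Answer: -133365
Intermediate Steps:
S(T, h) = 2 - 4*T
P(q, t) = 2*q*(2 + t - 4*q) (P(q, t) = (q + q)*(t + (2 - 4*q)) = (2*q)*(2 + t - 4*q) = 2*q*(2 + t - 4*q))
P(-137, 100) - 1*(-44735) = 2*(-137)*(2 + 100 - 4*(-137)) - 1*(-44735) = 2*(-137)*(2 + 100 + 548) + 44735 = 2*(-137)*650 + 44735 = -178100 + 44735 = -133365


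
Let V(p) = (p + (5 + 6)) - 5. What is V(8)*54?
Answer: 756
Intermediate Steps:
V(p) = 6 + p (V(p) = (p + 11) - 5 = (11 + p) - 5 = 6 + p)
V(8)*54 = (6 + 8)*54 = 14*54 = 756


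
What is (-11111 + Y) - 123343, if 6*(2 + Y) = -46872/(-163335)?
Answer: -7320454316/54445 ≈ -1.3446e+5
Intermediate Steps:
Y = -106286/54445 (Y = -2 + (-46872/(-163335))/6 = -2 + (-46872*(-1/163335))/6 = -2 + (⅙)*(15624/54445) = -2 + 2604/54445 = -106286/54445 ≈ -1.9522)
(-11111 + Y) - 123343 = (-11111 - 106286/54445) - 123343 = -605044681/54445 - 123343 = -7320454316/54445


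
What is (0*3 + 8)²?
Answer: 64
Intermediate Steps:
(0*3 + 8)² = (0 + 8)² = 8² = 64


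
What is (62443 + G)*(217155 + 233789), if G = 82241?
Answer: 65244381696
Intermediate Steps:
(62443 + G)*(217155 + 233789) = (62443 + 82241)*(217155 + 233789) = 144684*450944 = 65244381696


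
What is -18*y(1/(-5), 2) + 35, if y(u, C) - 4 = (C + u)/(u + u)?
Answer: 44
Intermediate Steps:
y(u, C) = 4 + (C + u)/(2*u) (y(u, C) = 4 + (C + u)/(u + u) = 4 + (C + u)/((2*u)) = 4 + (C + u)*(1/(2*u)) = 4 + (C + u)/(2*u))
-18*y(1/(-5), 2) + 35 = -9*(2 + 9/(-5))/(1/(-5)) + 35 = -9*(2 + 9*(-⅕))/(-⅕) + 35 = -9*(-5)*(2 - 9/5) + 35 = -9*(-5)/5 + 35 = -18*(-½) + 35 = 9 + 35 = 44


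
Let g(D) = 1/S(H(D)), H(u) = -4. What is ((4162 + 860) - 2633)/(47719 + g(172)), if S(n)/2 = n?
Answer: 19112/381751 ≈ 0.050064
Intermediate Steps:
S(n) = 2*n
g(D) = -1/8 (g(D) = 1/(2*(-4)) = 1/(-8) = -1/8)
((4162 + 860) - 2633)/(47719 + g(172)) = ((4162 + 860) - 2633)/(47719 - 1/8) = (5022 - 2633)/(381751/8) = 2389*(8/381751) = 19112/381751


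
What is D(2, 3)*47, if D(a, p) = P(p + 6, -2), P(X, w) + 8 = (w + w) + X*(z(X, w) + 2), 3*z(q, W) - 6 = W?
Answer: 846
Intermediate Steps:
z(q, W) = 2 + W/3
P(X, w) = -8 + 2*w + X*(4 + w/3) (P(X, w) = -8 + ((w + w) + X*((2 + w/3) + 2)) = -8 + (2*w + X*(4 + w/3)) = -8 + 2*w + X*(4 + w/3))
D(a, p) = 8 + 10*p/3 (D(a, p) = -8 + 2*(-2) + 4*(p + 6) + (⅓)*(p + 6)*(-2) = -8 - 4 + 4*(6 + p) + (⅓)*(6 + p)*(-2) = -8 - 4 + (24 + 4*p) + (-4 - 2*p/3) = 8 + 10*p/3)
D(2, 3)*47 = (8 + (10/3)*3)*47 = (8 + 10)*47 = 18*47 = 846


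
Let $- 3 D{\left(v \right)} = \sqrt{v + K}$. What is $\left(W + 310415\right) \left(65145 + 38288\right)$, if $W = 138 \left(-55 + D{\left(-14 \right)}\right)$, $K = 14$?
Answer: $31322098225$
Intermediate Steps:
$D{\left(v \right)} = - \frac{\sqrt{14 + v}}{3}$ ($D{\left(v \right)} = - \frac{\sqrt{v + 14}}{3} = - \frac{\sqrt{14 + v}}{3}$)
$W = -7590$ ($W = 138 \left(-55 - \frac{\sqrt{14 - 14}}{3}\right) = 138 \left(-55 - \frac{\sqrt{0}}{3}\right) = 138 \left(-55 - 0\right) = 138 \left(-55 + 0\right) = 138 \left(-55\right) = -7590$)
$\left(W + 310415\right) \left(65145 + 38288\right) = \left(-7590 + 310415\right) \left(65145 + 38288\right) = 302825 \cdot 103433 = 31322098225$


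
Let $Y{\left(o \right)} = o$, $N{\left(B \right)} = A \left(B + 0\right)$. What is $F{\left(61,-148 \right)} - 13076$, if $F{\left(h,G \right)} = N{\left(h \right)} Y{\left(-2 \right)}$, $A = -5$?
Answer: $-12466$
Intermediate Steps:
$N{\left(B \right)} = - 5 B$ ($N{\left(B \right)} = - 5 \left(B + 0\right) = - 5 B$)
$F{\left(h,G \right)} = 10 h$ ($F{\left(h,G \right)} = - 5 h \left(-2\right) = 10 h$)
$F{\left(61,-148 \right)} - 13076 = 10 \cdot 61 - 13076 = 610 - 13076 = -12466$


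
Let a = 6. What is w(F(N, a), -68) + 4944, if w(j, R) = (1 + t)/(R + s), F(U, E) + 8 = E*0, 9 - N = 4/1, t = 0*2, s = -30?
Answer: 484511/98 ≈ 4944.0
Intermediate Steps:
t = 0
N = 5 (N = 9 - 4/1 = 9 - 4 = 5)
F(U, E) = -8 (F(U, E) = -8 + E*0 = -8 + 0 = -8)
w(j, R) = 1/(-30 + R) (w(j, R) = (1 + 0)/(R - 30) = 1/(-30 + R))
w(F(N, a), -68) + 4944 = 1/(-30 - 68) + 4944 = 1/(-98) + 4944 = -1/98 + 4944 = 484511/98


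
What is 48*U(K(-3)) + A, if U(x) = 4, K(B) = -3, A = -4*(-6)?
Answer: 216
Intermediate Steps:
A = 24
48*U(K(-3)) + A = 48*4 + 24 = 192 + 24 = 216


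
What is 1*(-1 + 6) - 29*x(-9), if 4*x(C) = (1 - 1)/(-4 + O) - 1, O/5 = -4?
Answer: 49/4 ≈ 12.250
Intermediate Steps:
O = -20 (O = 5*(-4) = -20)
x(C) = -1/4 (x(C) = ((1 - 1)/(-4 - 20) - 1)/4 = (0/(-24) - 1)/4 = (0*(-1/24) - 1)/4 = (0 - 1)/4 = (1/4)*(-1) = -1/4)
1*(-1 + 6) - 29*x(-9) = 1*(-1 + 6) - 29*(-1/4) = 1*5 + 29/4 = 5 + 29/4 = 49/4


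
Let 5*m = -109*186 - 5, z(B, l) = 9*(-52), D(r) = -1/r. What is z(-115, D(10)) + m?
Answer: -22619/5 ≈ -4523.8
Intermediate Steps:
z(B, l) = -468
m = -20279/5 (m = (-109*186 - 5)/5 = (-20274 - 5)/5 = (1/5)*(-20279) = -20279/5 ≈ -4055.8)
z(-115, D(10)) + m = -468 - 20279/5 = -22619/5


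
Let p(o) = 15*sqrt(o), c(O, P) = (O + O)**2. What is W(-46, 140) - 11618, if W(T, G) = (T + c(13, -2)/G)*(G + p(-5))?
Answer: -17382 - 4323*I*sqrt(5)/7 ≈ -17382.0 - 1380.9*I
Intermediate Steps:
c(O, P) = 4*O**2 (c(O, P) = (2*O)**2 = 4*O**2)
W(T, G) = (G + 15*I*sqrt(5))*(T + 676/G) (W(T, G) = (T + (4*13**2)/G)*(G + 15*sqrt(-5)) = (T + (4*169)/G)*(G + 15*(I*sqrt(5))) = (T + 676/G)*(G + 15*I*sqrt(5)) = (G + 15*I*sqrt(5))*(T + 676/G))
W(-46, 140) - 11618 = (676 + 140*(-46) + 15*I*(-46)*sqrt(5) + 10140*I*sqrt(5)/140) - 11618 = (676 - 6440 - 690*I*sqrt(5) + 10140*I*sqrt(5)*(1/140)) - 11618 = (676 - 6440 - 690*I*sqrt(5) + 507*I*sqrt(5)/7) - 11618 = (-5764 - 4323*I*sqrt(5)/7) - 11618 = -17382 - 4323*I*sqrt(5)/7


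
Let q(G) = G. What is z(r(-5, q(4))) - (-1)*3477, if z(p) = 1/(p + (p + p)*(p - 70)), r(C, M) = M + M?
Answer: 3421367/984 ≈ 3477.0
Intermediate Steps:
r(C, M) = 2*M
z(p) = 1/(p + 2*p*(-70 + p)) (z(p) = 1/(p + (2*p)*(-70 + p)) = 1/(p + 2*p*(-70 + p)))
z(r(-5, q(4))) - (-1)*3477 = 1/(((2*4))*(-139 + 2*(2*4))) - (-1)*3477 = 1/(8*(-139 + 2*8)) - 1*(-3477) = 1/(8*(-139 + 16)) + 3477 = (⅛)/(-123) + 3477 = (⅛)*(-1/123) + 3477 = -1/984 + 3477 = 3421367/984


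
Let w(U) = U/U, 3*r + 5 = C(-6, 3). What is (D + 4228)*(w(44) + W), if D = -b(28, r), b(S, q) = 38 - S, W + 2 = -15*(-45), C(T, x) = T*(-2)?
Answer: 2842932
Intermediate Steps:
C(T, x) = -2*T
r = 7/3 (r = -5/3 + (-2*(-6))/3 = -5/3 + (⅓)*12 = -5/3 + 4 = 7/3 ≈ 2.3333)
w(U) = 1
W = 673 (W = -2 - 15*(-45) = -2 + 675 = 673)
D = -10 (D = -(38 - 1*28) = -(38 - 28) = -1*10 = -10)
(D + 4228)*(w(44) + W) = (-10 + 4228)*(1 + 673) = 4218*674 = 2842932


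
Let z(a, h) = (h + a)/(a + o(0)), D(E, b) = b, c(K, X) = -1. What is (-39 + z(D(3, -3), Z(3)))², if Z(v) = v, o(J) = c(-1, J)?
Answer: 1521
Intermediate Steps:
o(J) = -1
z(a, h) = (a + h)/(-1 + a) (z(a, h) = (h + a)/(a - 1) = (a + h)/(-1 + a))
(-39 + z(D(3, -3), Z(3)))² = (-39 + (-3 + 3)/(-1 - 3))² = (-39 + 0/(-4))² = (-39 - ¼*0)² = (-39 + 0)² = (-39)² = 1521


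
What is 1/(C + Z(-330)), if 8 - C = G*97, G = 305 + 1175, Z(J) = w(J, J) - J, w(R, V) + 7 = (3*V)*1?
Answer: -1/144219 ≈ -6.9339e-6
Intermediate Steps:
w(R, V) = -7 + 3*V (w(R, V) = -7 + (3*V)*1 = -7 + 3*V)
Z(J) = -7 + 2*J (Z(J) = (-7 + 3*J) - J = -7 + 2*J)
G = 1480
C = -143552 (C = 8 - 1480*97 = 8 - 1*143560 = 8 - 143560 = -143552)
1/(C + Z(-330)) = 1/(-143552 + (-7 + 2*(-330))) = 1/(-143552 + (-7 - 660)) = 1/(-143552 - 667) = 1/(-144219) = -1/144219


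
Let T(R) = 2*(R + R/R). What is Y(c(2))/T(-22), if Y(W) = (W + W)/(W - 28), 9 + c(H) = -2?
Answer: -11/819 ≈ -0.013431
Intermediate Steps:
T(R) = 2 + 2*R (T(R) = 2*(R + 1) = 2*(1 + R) = 2 + 2*R)
c(H) = -11 (c(H) = -9 - 2 = -11)
Y(W) = 2*W/(-28 + W) (Y(W) = (2*W)/(-28 + W) = 2*W/(-28 + W))
Y(c(2))/T(-22) = (2*(-11)/(-28 - 11))/(2 + 2*(-22)) = (2*(-11)/(-39))/(2 - 44) = (2*(-11)*(-1/39))/(-42) = (22/39)*(-1/42) = -11/819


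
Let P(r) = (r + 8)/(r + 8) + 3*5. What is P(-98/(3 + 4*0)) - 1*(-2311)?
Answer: 2327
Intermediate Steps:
P(r) = 16 (P(r) = (8 + r)/(8 + r) + 15 = 1 + 15 = 16)
P(-98/(3 + 4*0)) - 1*(-2311) = 16 - 1*(-2311) = 16 + 2311 = 2327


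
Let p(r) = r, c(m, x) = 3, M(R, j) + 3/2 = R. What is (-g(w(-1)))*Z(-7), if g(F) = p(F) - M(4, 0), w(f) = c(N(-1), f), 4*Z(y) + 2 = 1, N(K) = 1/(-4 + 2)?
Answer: ⅛ ≈ 0.12500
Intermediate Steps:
M(R, j) = -3/2 + R
N(K) = -½ (N(K) = 1/(-2) = -½)
Z(y) = -¼ (Z(y) = -½ + (¼)*1 = -½ + ¼ = -¼)
w(f) = 3
g(F) = -5/2 + F (g(F) = F - (-3/2 + 4) = F - 1*5/2 = F - 5/2 = -5/2 + F)
(-g(w(-1)))*Z(-7) = -(-5/2 + 3)*(-¼) = -1*½*(-¼) = -½*(-¼) = ⅛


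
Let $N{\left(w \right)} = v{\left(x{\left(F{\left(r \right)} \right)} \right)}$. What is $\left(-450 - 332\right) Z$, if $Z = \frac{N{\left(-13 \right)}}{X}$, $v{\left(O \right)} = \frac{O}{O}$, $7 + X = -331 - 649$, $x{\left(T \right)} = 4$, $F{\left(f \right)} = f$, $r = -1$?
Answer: $\frac{782}{987} \approx 0.7923$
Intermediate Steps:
$X = -987$ ($X = -7 - 980 = -987$)
$v{\left(O \right)} = 1$
$N{\left(w \right)} = 1$
$Z = - \frac{1}{987}$ ($Z = 1 \frac{1}{-987} = 1 \left(- \frac{1}{987}\right) = - \frac{1}{987} \approx -0.0010132$)
$\left(-450 - 332\right) Z = \left(-450 - 332\right) \left(- \frac{1}{987}\right) = \left(-782\right) \left(- \frac{1}{987}\right) = \frac{782}{987}$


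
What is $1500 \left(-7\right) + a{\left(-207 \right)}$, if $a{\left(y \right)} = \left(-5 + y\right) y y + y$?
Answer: $-9094695$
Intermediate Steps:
$a{\left(y \right)} = y + y^{2} \left(-5 + y\right)$ ($a{\left(y \right)} = y \left(-5 + y\right) y + y = y^{2} \left(-5 + y\right) + y = y + y^{2} \left(-5 + y\right)$)
$1500 \left(-7\right) + a{\left(-207 \right)} = 1500 \left(-7\right) - 207 \left(1 + \left(-207\right)^{2} - -1035\right) = -10500 - 207 \left(1 + 42849 + 1035\right) = -10500 - 9084195 = -9094695$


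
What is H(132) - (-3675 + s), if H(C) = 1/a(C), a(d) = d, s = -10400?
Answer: 1857901/132 ≈ 14075.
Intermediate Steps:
H(C) = 1/C
H(132) - (-3675 + s) = 1/132 - (-3675 - 10400) = 1/132 - 1*(-14075) = 1/132 + 14075 = 1857901/132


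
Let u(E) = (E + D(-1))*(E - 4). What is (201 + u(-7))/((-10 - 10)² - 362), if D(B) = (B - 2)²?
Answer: 179/38 ≈ 4.7105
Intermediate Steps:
D(B) = (-2 + B)²
u(E) = (-4 + E)*(9 + E) (u(E) = (E + (-2 - 1)²)*(E - 4) = (E + (-3)²)*(-4 + E) = (E + 9)*(-4 + E) = (9 + E)*(-4 + E) = (-4 + E)*(9 + E))
(201 + u(-7))/((-10 - 10)² - 362) = (201 + (-36 + (-7)² + 5*(-7)))/((-10 - 10)² - 362) = (201 + (-36 + 49 - 35))/((-20)² - 362) = (201 - 22)/(400 - 362) = 179/38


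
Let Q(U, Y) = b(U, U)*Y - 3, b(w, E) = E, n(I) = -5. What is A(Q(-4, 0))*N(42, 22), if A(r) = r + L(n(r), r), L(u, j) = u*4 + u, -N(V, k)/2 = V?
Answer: 2352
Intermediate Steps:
N(V, k) = -2*V
L(u, j) = 5*u (L(u, j) = 4*u + u = 5*u)
Q(U, Y) = -3 + U*Y (Q(U, Y) = U*Y - 3 = -3 + U*Y)
A(r) = -25 + r (A(r) = r + 5*(-5) = r - 25 = -25 + r)
A(Q(-4, 0))*N(42, 22) = (-25 + (-3 - 4*0))*(-2*42) = (-25 + (-3 + 0))*(-84) = (-25 - 3)*(-84) = -28*(-84) = 2352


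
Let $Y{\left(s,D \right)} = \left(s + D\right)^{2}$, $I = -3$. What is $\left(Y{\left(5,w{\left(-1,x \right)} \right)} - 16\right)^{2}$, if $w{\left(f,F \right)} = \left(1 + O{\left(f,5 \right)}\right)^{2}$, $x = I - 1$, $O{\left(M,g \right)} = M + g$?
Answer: $781456$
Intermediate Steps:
$x = -4$ ($x = -3 - 1 = -4$)
$w{\left(f,F \right)} = \left(6 + f\right)^{2}$ ($w{\left(f,F \right)} = \left(1 + \left(f + 5\right)\right)^{2} = \left(1 + \left(5 + f\right)\right)^{2} = \left(6 + f\right)^{2}$)
$Y{\left(s,D \right)} = \left(D + s\right)^{2}$
$\left(Y{\left(5,w{\left(-1,x \right)} \right)} - 16\right)^{2} = \left(\left(\left(6 - 1\right)^{2} + 5\right)^{2} - 16\right)^{2} = \left(\left(5^{2} + 5\right)^{2} - 16\right)^{2} = \left(\left(25 + 5\right)^{2} - 16\right)^{2} = \left(30^{2} - 16\right)^{2} = \left(900 - 16\right)^{2} = 884^{2} = 781456$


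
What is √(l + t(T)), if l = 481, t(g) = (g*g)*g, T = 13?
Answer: √2678 ≈ 51.749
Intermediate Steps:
t(g) = g³ (t(g) = g²*g = g³)
√(l + t(T)) = √(481 + 13³) = √(481 + 2197) = √2678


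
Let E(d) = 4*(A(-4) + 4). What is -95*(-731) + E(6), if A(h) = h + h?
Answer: 69429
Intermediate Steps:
A(h) = 2*h
E(d) = -16 (E(d) = 4*(2*(-4) + 4) = 4*(-8 + 4) = 4*(-4) = -16)
-95*(-731) + E(6) = -95*(-731) - 16 = 69445 - 16 = 69429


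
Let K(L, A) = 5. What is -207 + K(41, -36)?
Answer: -202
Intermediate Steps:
-207 + K(41, -36) = -207 + 5 = -202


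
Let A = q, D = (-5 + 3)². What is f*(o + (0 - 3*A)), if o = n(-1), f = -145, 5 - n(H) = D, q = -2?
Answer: -1015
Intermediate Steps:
D = 4 (D = (-2)² = 4)
n(H) = 1 (n(H) = 5 - 1*4 = 5 - 4 = 1)
A = -2
o = 1
f*(o + (0 - 3*A)) = -145*(1 + (0 - 3*(-2))) = -145*(1 + (0 + 6)) = -145*(1 + 6) = -145*7 = -1015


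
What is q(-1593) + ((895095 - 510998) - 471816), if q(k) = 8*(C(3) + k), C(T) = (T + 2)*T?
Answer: -100343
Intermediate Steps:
C(T) = T*(2 + T) (C(T) = (2 + T)*T = T*(2 + T))
q(k) = 120 + 8*k (q(k) = 8*(3*(2 + 3) + k) = 8*(3*5 + k) = 8*(15 + k) = 120 + 8*k)
q(-1593) + ((895095 - 510998) - 471816) = (120 + 8*(-1593)) + ((895095 - 510998) - 471816) = (120 - 12744) + (384097 - 471816) = -12624 - 87719 = -100343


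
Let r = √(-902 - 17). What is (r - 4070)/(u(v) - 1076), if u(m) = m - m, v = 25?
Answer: 2035/538 - I*√919/1076 ≈ 3.7825 - 0.028174*I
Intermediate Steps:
u(m) = 0
r = I*√919 (r = √(-919) = I*√919 ≈ 30.315*I)
(r - 4070)/(u(v) - 1076) = (I*√919 - 4070)/(0 - 1076) = (-4070 + I*√919)/(-1076) = (-4070 + I*√919)*(-1/1076) = 2035/538 - I*√919/1076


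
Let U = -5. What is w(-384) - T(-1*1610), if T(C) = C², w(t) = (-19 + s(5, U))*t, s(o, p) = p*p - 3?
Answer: -2593252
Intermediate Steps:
s(o, p) = -3 + p² (s(o, p) = p² - 3 = -3 + p²)
w(t) = 3*t (w(t) = (-19 + (-3 + (-5)²))*t = (-19 + (-3 + 25))*t = (-19 + 22)*t = 3*t)
w(-384) - T(-1*1610) = 3*(-384) - (-1*1610)² = -1152 - 1*(-1610)² = -1152 - 1*2592100 = -1152 - 2592100 = -2593252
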